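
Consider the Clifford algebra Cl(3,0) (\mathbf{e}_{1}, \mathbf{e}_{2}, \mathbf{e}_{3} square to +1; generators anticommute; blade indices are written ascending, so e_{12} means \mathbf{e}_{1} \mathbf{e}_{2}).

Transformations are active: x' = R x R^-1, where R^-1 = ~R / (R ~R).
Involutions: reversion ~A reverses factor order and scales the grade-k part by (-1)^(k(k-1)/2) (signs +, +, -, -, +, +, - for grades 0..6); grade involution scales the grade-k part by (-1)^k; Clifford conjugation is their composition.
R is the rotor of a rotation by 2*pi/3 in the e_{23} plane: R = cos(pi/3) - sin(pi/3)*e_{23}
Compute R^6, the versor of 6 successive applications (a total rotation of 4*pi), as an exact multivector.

The rotor phase is half the rotation angle and phases add under composition, so 6 steps in the e_{23} plane accumulate phase 6*(pi/3) = 2 \pi: R^6 = cos(2 \pi) - sin(2 \pi)*e_{23}.
cos(2 \pi) = 1 and sin(2 \pi) = 0, so R^6 = 1. The total rotation 4*pi is 2 full turns, so every vector returns to itself, yet the rotor is +1, back on the identity sheet (an even number of 2*pi turns).
Answer: 1


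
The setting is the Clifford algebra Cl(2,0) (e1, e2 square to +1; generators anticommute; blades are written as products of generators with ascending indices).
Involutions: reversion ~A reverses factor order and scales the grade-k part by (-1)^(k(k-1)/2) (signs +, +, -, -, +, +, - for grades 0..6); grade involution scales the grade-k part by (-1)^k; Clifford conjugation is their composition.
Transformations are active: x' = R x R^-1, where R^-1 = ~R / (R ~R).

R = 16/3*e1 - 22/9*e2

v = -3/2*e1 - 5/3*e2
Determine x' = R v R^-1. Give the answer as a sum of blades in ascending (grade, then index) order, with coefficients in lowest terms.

~R = 16/3*e1 - 22/9*e2, and R ~R = 2788/81, so R^-1 = ~R / (2788/81).
R v = -106/27 - 113/9*e1 e2
Answer: 395/1394*e1 + 4651/2091*e2


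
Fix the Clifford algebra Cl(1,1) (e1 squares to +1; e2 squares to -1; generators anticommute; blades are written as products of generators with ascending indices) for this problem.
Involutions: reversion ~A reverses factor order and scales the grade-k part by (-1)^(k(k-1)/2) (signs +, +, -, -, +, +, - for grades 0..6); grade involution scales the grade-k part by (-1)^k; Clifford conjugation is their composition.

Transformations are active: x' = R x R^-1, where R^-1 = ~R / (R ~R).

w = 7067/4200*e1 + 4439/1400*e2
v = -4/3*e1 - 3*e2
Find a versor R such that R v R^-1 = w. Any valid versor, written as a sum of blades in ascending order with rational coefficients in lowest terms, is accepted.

The midline construction: v and w both square to -65/9, so reflecting in their sum 489/1400*e1 + 239/1400*e2 exchanges them.
Answer: 489/1400*e1 + 239/1400*e2


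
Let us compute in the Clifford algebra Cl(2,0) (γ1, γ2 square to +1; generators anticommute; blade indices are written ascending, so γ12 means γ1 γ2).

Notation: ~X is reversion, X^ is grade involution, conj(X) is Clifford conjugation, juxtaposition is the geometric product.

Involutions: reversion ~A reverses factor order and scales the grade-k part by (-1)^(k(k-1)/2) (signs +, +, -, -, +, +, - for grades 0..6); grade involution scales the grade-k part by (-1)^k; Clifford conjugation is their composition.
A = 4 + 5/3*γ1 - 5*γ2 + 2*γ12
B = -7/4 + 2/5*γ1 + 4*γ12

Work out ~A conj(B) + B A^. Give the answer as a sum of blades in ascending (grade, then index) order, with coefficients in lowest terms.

first term: -47/3 - 1471/60*γ1 + 77/60*γ2 - 29/2*γ12
second term: -47/3 + 1471/60*γ1 - 77/60*γ2 + 29/2*γ12
Answer: -94/3


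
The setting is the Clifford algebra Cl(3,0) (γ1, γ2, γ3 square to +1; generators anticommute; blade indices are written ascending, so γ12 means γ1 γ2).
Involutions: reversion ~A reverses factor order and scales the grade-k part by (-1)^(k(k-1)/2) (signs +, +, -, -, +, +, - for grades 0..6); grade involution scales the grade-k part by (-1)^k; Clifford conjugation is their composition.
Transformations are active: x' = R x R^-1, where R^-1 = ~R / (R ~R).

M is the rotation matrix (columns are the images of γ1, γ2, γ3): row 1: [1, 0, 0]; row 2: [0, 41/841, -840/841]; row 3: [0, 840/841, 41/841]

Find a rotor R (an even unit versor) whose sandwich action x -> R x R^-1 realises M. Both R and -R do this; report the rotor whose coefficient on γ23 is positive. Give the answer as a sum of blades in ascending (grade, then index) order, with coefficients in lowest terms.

Method: write R = a + b12*γ12 + b13*γ13 + b23*γ23 with a^2 + b12^2 + b13^2 + b23^2 = 1 (so R^-1 = ~R). Expanding the columns R e_j ~R gives tr M = 4a^2 - 1 and, from the antisymmetric part, M21 - M12 = -4a*b12, M13 - M31 = 4a*b13, M32 - M23 = -4a*b23.
Here tr M = 923/841, so a^2 = (1 + tr M)/4 = 441/841 and a = ±21/29. Taking a = 21/29: M21 - M12 = 0, M13 - M31 = 0, M32 - M23 = 1680/841, giving b12 = 0, b13 = 0, b23 = -20/29, i.e. R = 21/29 - 20/29*γ23.
Its γ23 coefficient is negative, so report the other preimage -R.
Answer: -21/29 + 20/29*γ23. Uniqueness: Spin(3) -> SO(3) maps R and -R to the same rotation of trace 923/841; fixing the sign of the γ23 coefficient removes the ambiguity.


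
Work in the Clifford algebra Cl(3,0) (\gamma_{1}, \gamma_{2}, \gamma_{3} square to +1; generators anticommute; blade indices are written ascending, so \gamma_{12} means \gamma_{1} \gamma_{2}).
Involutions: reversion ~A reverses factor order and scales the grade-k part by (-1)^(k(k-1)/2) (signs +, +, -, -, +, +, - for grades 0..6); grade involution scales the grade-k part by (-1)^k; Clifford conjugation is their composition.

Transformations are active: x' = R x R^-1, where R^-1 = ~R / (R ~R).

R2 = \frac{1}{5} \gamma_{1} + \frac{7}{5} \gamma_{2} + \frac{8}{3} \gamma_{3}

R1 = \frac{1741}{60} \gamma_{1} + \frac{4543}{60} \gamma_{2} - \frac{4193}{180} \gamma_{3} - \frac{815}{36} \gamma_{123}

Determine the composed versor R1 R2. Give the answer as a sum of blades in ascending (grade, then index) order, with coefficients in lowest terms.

Distribute over the terms of R2 (each basis-blade product reordered to ascending indices, repeated generators contracted through their squares):
R1 (\frac{1}{5} \gamma_{1}) = \frac{1741}{300} - \frac{4543}{300} \gamma_{12} + \frac{4193}{900} \gamma_{13} - \frac{163}{36} \gamma_{23}
R1 (\frac{7}{5} \gamma_{2}) = \frac{31801}{300} + \frac{12187}{300} \gamma_{12} + \frac{1141}{36} \gamma_{13} + \frac{29351}{900} \gamma_{23}
R1 (\frac{8}{3} \gamma_{3}) = -\frac{8386}{135} - \frac{1630}{27} \gamma_{12} + \frac{3482}{45} \gamma_{13} + \frac{9086}{45} \gamma_{23}
Summing the partial products and collecting blades:
Answer: \frac{67079}{1350} - \frac{23551}{675} \gamma_{12} + \frac{51179}{450} \gamma_{13} + \frac{51749}{225} \gamma_{23}


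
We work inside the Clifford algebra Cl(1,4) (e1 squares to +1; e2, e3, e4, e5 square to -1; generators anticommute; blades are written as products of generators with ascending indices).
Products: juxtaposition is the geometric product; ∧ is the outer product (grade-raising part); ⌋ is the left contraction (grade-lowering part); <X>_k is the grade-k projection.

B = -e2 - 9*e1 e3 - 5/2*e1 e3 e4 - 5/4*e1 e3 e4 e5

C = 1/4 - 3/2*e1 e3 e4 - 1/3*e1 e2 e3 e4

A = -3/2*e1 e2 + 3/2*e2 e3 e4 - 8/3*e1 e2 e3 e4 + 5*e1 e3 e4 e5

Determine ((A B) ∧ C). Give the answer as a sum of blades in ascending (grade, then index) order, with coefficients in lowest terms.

step 1: 25/4 - 3/2*e1 + 20/3*e2 - 25/2*e5 - 15/4*e1 e2 - 27/2*e2 e3 - 24*e2 e4 + 10/3*e2 e5 + 3/2*e3 e4 - 45*e4 e5 + 27/2*e1 e2 e4 - 15/8*e1 e2 e5 - 8/3*e1 e3 e4 - 15/4*e2 e3 e4 - 15/8*e2 e3 e4 e5 + 5*e1 e2 e3 e4 e5
step 2: 25/16 - 3/8*e1 + 5/3*e2 - 25/8*e5 - 15/16*e1 e2 - 27/8*e2 e3 - 6*e2 e4 + 5/6*e2 e5 + 3/8*e3 e4 - 45/4*e4 e5 + 27/8*e1 e2 e4 - 15/32*e1 e2 e5 - 241/24*e1 e3 e4 - 15/16*e2 e3 e4 + 95/12*e1 e2 e3 e4 - 75/4*e1 e3 e4 e5 - 15/32*e2 e3 e4 e5 + 5/12*e1 e2 e3 e4 e5
Answer: 25/16 - 3/8*e1 + 5/3*e2 - 25/8*e5 - 15/16*e1 e2 - 27/8*e2 e3 - 6*e2 e4 + 5/6*e2 e5 + 3/8*e3 e4 - 45/4*e4 e5 + 27/8*e1 e2 e4 - 15/32*e1 e2 e5 - 241/24*e1 e3 e4 - 15/16*e2 e3 e4 + 95/12*e1 e2 e3 e4 - 75/4*e1 e3 e4 e5 - 15/32*e2 e3 e4 e5 + 5/12*e1 e2 e3 e4 e5


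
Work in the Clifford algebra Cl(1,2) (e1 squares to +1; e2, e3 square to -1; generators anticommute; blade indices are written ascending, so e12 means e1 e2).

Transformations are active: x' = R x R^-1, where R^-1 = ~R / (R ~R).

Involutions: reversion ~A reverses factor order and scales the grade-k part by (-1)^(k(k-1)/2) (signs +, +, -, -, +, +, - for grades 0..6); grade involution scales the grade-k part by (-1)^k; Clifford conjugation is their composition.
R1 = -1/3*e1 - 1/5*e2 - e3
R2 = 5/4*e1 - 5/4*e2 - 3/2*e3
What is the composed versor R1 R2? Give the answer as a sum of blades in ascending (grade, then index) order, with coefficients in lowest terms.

Distribute over the terms of R1 (each basis-blade product reordered to ascending indices, repeated generators contracted through their squares):
(-1/3*e1) R2 = -5/12 + 5/12*e12 + 1/2*e13
(-1/5*e2) R2 = -1/4 + 1/4*e12 + 3/10*e23
(-e3) R2 = -3/2 + 5/4*e13 - 5/4*e23
Summing the partial products and collecting blades:
Answer: -13/6 + 2/3*e12 + 7/4*e13 - 19/20*e23


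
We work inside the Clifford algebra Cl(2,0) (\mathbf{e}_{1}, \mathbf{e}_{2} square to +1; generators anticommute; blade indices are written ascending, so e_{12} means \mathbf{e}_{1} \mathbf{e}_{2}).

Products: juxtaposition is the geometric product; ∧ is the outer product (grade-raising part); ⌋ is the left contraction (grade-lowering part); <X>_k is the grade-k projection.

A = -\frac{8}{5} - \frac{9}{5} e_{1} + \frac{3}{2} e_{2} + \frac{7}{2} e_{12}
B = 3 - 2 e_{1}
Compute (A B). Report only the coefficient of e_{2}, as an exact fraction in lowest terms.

step 1: -\frac{6}{5} - \frac{11}{5} e_{1} + \frac{23}{2} e_{2} + \frac{27}{2} e_{12}
Answer: \frac{23}{2}


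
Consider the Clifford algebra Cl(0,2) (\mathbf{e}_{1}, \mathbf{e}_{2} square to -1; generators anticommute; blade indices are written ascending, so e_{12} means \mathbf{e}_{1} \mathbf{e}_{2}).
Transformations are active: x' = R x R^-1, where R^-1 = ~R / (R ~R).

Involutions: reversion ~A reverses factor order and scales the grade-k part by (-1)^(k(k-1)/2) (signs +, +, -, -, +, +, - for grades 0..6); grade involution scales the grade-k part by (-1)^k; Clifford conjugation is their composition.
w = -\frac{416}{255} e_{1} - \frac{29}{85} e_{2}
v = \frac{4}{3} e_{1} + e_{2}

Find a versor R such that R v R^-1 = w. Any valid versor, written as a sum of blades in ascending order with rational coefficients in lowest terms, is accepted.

Since q(v) = q(w) = -\frac{25}{9}, the sum R = v + w = -\frac{76}{255} e_{1} + \frac{56}{85} e_{2} does the job whenever invertible.
Answer: -\frac{76}{255} e_{1} + \frac{56}{85} e_{2}


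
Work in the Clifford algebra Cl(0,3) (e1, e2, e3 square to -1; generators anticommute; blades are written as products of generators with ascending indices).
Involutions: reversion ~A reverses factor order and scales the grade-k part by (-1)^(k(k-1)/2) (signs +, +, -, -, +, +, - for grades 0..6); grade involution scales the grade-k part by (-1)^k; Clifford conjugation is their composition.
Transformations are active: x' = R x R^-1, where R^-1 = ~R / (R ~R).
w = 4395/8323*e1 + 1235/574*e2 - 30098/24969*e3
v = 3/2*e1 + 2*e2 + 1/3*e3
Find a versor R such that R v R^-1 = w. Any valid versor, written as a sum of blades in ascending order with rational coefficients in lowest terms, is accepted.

Take R = v + w = 33759/16646*e1 + 2383/574*e2 - 21775/24969*e3. Because q(v) = q(w) = -229/36, conjugation by R sends v exactly to w.
Answer: 33759/16646*e1 + 2383/574*e2 - 21775/24969*e3


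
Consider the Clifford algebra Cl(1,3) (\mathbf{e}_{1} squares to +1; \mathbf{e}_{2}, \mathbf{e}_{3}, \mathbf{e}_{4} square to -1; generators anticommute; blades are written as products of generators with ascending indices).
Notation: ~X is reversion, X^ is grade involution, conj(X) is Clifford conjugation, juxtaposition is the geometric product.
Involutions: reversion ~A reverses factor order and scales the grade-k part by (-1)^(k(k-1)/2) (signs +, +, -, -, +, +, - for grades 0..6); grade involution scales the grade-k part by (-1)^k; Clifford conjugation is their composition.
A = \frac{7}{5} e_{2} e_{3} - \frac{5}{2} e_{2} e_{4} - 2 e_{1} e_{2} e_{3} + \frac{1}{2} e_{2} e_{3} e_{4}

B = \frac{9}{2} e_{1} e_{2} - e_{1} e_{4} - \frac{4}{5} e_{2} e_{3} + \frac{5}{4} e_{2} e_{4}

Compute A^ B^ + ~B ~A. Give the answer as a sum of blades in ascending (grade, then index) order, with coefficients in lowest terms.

first term: \frac{849}{200} + \frac{8}{5} e_{1} + \frac{67}{8} e_{3} - \frac{2}{5} e_{4} - \frac{5}{2} e_{1} e_{2} + \frac{63}{10} e_{1} e_{3} - \frac{45}{4} e_{1} e_{4} - \frac{1}{4} e_{3} e_{4} + \frac{1}{2} e_{1} e_{2} e_{3} + \frac{1}{4} e_{1} e_{3} e_{4} - 2 e_{2} e_{3} e_{4} - \frac{7}{5} e_{1} e_{2} e_{3} e_{4}
second term: \frac{849}{200} - \frac{8}{5} e_{1} - \frac{67}{8} e_{3} + \frac{2}{5} e_{4} + \frac{5}{2} e_{1} e_{2} - \frac{63}{10} e_{1} e_{3} + \frac{45}{4} e_{1} e_{4} + \frac{1}{4} e_{3} e_{4} + \frac{1}{2} e_{1} e_{2} e_{3} + \frac{1}{4} e_{1} e_{3} e_{4} - 2 e_{2} e_{3} e_{4} - \frac{7}{5} e_{1} e_{2} e_{3} e_{4}
Answer: \frac{849}{100} + e_{1} e_{2} e_{3} + \frac{1}{2} e_{1} e_{3} e_{4} - 4 e_{2} e_{3} e_{4} - \frac{14}{5} e_{1} e_{2} e_{3} e_{4}


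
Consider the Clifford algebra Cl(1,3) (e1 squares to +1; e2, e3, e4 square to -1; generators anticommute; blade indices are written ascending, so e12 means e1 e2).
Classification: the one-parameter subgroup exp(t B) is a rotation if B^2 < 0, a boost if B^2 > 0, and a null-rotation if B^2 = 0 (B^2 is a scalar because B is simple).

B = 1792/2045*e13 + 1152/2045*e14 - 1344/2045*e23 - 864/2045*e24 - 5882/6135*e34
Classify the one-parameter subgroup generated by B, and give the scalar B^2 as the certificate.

B^2 term by term: the squares give (1792/2045)^2*(e13)^2 + (1152/2045)^2*(e14)^2 + (-1344/2045)^2*(e23)^2 + (-864/2045)^2*(e24)^2 + (-5882/6135)^2*(e34)^2 = 3211264/4182025*(+1) + 1327104/4182025*(+1) + 1806336/4182025*(-1) + 746496/4182025*(-1) + 34597924/37638225*(-1) = -4/9 (each basis 2-blade squares to minus the product of its generators' squares); cross terms between blades sharing an index anticommute and cancel; the commuting (index-disjoint) pairs give grade-4 terms 2*c*c'*(blade product), which cancel blade by blade — e1234: 3096576/4182025 - 3096576/4182025 = 0 — confirming B is simple. So B^2 = -4/9.
Answer: rotation, certificate B^2 = -4/9. No conjugation can change B^2 = -4/9; the sign gives the class.


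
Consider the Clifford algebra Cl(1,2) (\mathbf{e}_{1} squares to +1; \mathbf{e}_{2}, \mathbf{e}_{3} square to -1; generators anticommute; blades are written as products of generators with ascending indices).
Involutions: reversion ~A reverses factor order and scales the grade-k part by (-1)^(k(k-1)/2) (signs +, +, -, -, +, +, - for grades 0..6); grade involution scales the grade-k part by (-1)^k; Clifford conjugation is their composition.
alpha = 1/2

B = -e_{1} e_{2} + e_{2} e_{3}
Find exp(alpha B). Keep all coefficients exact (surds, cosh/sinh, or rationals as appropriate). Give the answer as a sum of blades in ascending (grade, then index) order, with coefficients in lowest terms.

B^2 term by term: the squares give (-1)^2*(e_{1} e_{2})^2 + (1)^2*(e_{2} e_{3})^2 = 1*(+1) + 1*(-1) = 0 (each basis 2-blade squares to minus the product of its generators' squares); cross terms between blades sharing an index anticommute and cancel. So B^2 = 0.
B^2 = 0, so the series truncates immediately: exp(alpha B) = 1 + alpha B (parabolic case).
Answer: 1 - \frac{1}{2} e_{1} e_{2} + \frac{1}{2} e_{2} e_{3}


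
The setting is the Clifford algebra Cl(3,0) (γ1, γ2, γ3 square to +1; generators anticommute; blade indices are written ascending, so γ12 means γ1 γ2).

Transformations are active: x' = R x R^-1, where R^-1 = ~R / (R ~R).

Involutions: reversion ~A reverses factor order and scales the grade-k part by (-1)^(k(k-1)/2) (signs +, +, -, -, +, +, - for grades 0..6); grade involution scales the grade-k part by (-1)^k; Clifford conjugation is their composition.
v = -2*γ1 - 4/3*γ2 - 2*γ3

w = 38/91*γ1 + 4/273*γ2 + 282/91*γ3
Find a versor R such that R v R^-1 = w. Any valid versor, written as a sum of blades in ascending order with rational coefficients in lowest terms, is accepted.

Key observation: q(v) = q(w) = 88/9 (sandwiches preserve the norm), so R = v + w = -144/91*γ1 - 120/91*γ2 + 100/91*γ3 works whenever it is invertible — the component of v along it is kept and (v - w)/2 reverses, sending v to w.
Answer: -144/91*γ1 - 120/91*γ2 + 100/91*γ3


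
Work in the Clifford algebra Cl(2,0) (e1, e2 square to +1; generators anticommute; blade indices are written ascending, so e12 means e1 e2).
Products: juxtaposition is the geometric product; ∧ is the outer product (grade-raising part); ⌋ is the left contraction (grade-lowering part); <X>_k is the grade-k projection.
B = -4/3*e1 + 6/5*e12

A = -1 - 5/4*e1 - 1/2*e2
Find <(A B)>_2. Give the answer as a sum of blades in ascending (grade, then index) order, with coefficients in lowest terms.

step 1: 5/3 + 29/15*e1 - 3/2*e2 - 28/15*e12
step 2: -28/15*e12
Answer: -28/15*e12


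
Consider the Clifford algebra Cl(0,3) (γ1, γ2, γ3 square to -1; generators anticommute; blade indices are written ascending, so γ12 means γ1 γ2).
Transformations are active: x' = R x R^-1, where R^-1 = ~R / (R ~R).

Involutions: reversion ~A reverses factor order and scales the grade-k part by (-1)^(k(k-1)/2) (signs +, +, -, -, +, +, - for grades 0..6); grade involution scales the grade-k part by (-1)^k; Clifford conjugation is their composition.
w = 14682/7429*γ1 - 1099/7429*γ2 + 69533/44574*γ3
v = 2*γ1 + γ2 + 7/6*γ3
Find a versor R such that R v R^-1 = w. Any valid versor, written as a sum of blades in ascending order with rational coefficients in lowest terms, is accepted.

Sketch: the shared square -229/36 makes R = v + w = 29540/7429*γ1 + 6330/7429*γ2 + 20256/7429*γ3 the natural versor; its sandwich fixes that direction, negates (v - w)/2, and sends v to w.
Answer: 29540/7429*γ1 + 6330/7429*γ2 + 20256/7429*γ3


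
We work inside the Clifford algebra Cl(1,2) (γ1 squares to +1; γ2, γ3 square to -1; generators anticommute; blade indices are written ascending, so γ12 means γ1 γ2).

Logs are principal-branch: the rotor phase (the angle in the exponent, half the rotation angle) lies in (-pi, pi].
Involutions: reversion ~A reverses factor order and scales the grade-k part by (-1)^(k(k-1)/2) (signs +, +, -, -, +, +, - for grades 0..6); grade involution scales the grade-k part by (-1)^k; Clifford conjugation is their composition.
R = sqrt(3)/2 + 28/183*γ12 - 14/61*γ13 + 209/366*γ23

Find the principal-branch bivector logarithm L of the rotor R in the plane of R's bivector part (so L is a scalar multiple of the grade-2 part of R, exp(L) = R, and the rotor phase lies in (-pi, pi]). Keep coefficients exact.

The scalar part of R is sqrt(3)/2, which fixes the principal-branch rotor phase; the unit plane is then the bivector part divided by the sine of that phase, and L is that plane scaled by the phase.
Concretely: cos(phase) = sqrt(3)/2 gives phase = ±pi/6, and since phase/sin(phase) is even the sign is immaterial: L = (phase/sin(phase)) * <R>_2 = (pi/3) * <R>_2.
Answer: 28*pi/549*γ12 - 14*pi/183*γ13 + 209*pi/1098*γ23


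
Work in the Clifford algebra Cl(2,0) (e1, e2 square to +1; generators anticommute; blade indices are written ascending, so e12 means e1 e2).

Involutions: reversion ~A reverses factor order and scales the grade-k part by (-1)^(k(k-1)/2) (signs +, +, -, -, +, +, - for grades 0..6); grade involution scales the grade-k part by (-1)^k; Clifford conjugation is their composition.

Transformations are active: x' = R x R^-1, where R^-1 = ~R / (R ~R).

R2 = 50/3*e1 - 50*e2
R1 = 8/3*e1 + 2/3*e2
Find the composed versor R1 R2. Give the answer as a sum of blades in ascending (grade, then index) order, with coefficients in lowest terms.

Distribute over the terms of R1 (each basis-blade product reordered to ascending indices, repeated generators contracted through their squares):
(8/3*e1) R2 = 400/9 - 400/3*e12
(2/3*e2) R2 = -100/3 - 100/9*e12
Summing the partial products and collecting blades:
Answer: 100/9 - 1300/9*e12


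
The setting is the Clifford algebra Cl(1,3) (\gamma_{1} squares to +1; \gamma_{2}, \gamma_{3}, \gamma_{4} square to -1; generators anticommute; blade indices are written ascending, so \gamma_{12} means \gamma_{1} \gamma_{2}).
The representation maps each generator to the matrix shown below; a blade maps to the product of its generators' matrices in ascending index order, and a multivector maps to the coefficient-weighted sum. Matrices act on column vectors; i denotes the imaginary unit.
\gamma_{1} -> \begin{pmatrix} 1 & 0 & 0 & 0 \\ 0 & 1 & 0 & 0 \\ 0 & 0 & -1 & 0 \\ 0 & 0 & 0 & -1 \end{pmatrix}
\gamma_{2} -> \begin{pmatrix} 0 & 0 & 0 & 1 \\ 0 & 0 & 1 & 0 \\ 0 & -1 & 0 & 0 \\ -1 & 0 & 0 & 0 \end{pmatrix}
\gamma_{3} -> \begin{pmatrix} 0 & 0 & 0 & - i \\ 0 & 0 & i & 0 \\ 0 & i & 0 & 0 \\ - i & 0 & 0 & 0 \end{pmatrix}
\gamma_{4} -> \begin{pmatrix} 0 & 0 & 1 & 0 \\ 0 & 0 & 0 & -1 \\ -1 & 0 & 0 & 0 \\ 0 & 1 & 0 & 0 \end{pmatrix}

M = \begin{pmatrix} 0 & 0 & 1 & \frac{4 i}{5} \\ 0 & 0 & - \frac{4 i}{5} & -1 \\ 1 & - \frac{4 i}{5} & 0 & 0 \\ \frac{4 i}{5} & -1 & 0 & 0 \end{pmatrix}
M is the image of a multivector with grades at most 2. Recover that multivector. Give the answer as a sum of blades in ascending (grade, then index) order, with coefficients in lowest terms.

Method: the blade images are trace-orthogonal — tr(rho(e_A) rho(e_B)^-1) = 4 if A = B and 0 otherwise — and rho(e_A)^-1 = (e_A)^2 * rho(e_A) with (e_A)^2 = +1 or -1, so the coefficient of e_A in the preimage is (e_A)^2 * tr(M rho(e_A))/4.
Nonzero projections over blades of grade <= 2: \gamma_{3}: (\gamma_{3})^2 = -1, tr(M rho(\gamma_{3})) = \frac{16}{5}, coefficient -\frac{4}{5}; \gamma_{14}: (\gamma_{14})^2 = +1, tr(M rho(\gamma_{14})) = 4, coefficient 1. Every other blade of grade <= 2 projects to 0.
Answer: -\frac{4}{5} \gamma_{3} + \gamma_{14}


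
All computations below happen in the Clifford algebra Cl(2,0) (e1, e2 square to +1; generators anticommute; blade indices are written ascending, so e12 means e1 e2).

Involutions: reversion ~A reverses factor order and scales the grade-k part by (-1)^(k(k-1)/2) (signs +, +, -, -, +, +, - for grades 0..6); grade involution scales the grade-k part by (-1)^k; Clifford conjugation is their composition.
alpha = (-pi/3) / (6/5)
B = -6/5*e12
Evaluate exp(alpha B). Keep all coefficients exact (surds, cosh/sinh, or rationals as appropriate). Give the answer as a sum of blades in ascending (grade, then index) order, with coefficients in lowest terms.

B^2 = (-6/5)^2*(e12)^2 = 36/25*(-1) = -36/25 (a basis 2-blade squares to minus the product of its generators' squares).
B^2 = -36/25 — the negative square puts this in the circular regime; l = 6/5, alpha*l = -pi/3, so exp(alpha B) = cos(-pi/3) + (sin(-pi/3)/(6/5))*B = 1/2 + (-5*sqrt(3)/12)*B.
Answer: 1/2 + sqrt(3)/2*e12


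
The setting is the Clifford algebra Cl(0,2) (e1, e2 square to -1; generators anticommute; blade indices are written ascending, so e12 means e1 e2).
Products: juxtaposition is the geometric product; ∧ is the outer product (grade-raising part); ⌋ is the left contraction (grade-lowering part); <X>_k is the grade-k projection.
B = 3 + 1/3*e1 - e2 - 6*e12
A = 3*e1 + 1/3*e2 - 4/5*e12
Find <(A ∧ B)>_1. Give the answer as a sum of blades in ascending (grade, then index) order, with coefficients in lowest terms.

step 1: 9*e1 + e2 - 248/45*e12
step 2: 9*e1 + e2
Answer: 9*e1 + e2


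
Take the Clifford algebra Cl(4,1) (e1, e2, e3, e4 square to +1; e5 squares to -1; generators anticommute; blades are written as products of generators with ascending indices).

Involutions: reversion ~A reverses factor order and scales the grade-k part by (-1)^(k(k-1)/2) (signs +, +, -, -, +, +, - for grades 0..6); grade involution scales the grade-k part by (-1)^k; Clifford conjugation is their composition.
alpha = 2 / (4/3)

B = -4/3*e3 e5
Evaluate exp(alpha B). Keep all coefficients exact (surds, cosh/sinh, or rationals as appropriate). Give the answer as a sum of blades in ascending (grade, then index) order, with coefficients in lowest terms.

B^2 = (-4/3)^2*(e3 e5)^2 = 16/9*(+1) = 16/9 (a basis 2-blade squares to minus the product of its generators' squares).
B^2 = 16/9 — since the square is positive, the closed form is hyperbolic: l = 4/3, alpha*l = 2, so exp(alpha B) = cosh(2) + (sinh(2)/(4/3))*B = cosh(2) + (3*sinh(2)/4)*B.
Answer: cosh(2) - sinh(2)*e3 e5


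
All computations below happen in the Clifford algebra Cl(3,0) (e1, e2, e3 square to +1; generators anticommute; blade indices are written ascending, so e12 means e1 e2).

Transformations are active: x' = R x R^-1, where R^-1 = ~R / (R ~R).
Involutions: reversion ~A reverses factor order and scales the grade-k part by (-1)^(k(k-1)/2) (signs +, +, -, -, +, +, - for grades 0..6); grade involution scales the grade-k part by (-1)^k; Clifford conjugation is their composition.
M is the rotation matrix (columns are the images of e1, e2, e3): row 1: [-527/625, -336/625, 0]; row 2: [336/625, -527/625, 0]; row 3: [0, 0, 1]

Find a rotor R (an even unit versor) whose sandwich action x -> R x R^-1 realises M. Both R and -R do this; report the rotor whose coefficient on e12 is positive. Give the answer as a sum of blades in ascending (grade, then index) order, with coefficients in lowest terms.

Method: write R = a + b12*e12 + b13*e13 + b23*e23 with a^2 + b12^2 + b13^2 + b23^2 = 1 (so R^-1 = ~R). Expanding the columns R e_j ~R gives tr M = 4a^2 - 1 and, from the antisymmetric part, M21 - M12 = -4a*b12, M13 - M31 = 4a*b13, M32 - M23 = -4a*b23.
Here tr M = -429/625, so a^2 = (1 + tr M)/4 = 49/625 and a = ±7/25. Taking a = 7/25: M21 - M12 = 672/625, M13 - M31 = 0, M32 - M23 = 0, giving b12 = -24/25, b13 = 0, b23 = 0, i.e. R = 7/25 - 24/25*e12.
Its e12 coefficient is negative, so report the other preimage -R.
Answer: -7/25 + 24/25*e12. Sheet selection: the two-to-one cover makes ±R indistinguishable at the matrix level (trace -429/625), so uniqueness comes from the required sign on e12.


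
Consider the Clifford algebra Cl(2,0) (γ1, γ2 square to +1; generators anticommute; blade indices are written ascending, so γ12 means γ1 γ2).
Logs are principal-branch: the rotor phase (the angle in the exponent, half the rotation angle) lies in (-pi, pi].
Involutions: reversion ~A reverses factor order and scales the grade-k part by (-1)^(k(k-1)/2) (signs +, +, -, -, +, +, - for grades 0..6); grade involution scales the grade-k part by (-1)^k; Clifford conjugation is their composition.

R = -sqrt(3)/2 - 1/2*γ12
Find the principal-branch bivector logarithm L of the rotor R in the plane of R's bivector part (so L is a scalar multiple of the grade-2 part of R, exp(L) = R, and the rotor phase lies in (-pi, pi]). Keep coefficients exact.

The scalar part of R is -sqrt(3)/2, so the principal-branch rotor phase is pinned; divide the bivector part by its sine to get the unit plane — L is the phase times that plane.
Concretely: cos(phase) = -sqrt(3)/2 gives phase = ±5*pi/6, and since phase/sin(phase) is even the sign is immaterial: L = (phase/sin(phase)) * <R>_2 = (5*pi/3) * <R>_2.
Answer: -5*pi/6*γ12


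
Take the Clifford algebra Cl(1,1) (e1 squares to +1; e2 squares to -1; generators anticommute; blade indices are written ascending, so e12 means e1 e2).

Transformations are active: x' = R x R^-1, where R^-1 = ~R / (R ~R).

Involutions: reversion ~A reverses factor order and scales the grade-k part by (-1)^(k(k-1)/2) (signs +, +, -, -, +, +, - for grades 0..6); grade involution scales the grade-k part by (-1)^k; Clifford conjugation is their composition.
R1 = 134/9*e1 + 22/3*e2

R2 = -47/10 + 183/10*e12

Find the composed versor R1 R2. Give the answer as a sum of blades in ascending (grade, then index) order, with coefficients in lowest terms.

Distribute over the terms of R1 (each basis-blade product reordered to ascending indices, repeated generators contracted through their squares):
(134/9*e1) R2 = -3149/45*e1 + 4087/15*e2
(22/3*e2) R2 = 671/5*e1 - 517/15*e2
Summing the partial products and collecting blades:
Answer: 578/9*e1 + 238*e2


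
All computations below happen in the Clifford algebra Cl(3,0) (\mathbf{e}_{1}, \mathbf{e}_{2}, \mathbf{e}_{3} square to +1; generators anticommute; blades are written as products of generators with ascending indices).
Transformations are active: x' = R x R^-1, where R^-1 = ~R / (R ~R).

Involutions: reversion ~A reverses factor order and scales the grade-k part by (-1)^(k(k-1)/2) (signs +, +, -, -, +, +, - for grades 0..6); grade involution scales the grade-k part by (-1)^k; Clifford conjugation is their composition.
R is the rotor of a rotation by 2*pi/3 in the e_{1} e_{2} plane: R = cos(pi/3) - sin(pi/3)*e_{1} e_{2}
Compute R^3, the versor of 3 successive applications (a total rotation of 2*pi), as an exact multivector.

Rotor phase runs at HALF the rotation angle; powers of one rotor simply add phase, so after 3 steps in e_{1} e_{2} the phase is 3*pi/3 = \pi and R^3 = cos(\pi) - sin(\pi)*e_{1} e_{2}.
cos(\pi) = -1 and sin(\pi) = 0, so R^3 = -1. The total rotation 2*pi is 1 full turn, so every vector returns to itself, yet the rotor is -1, on the OTHER sheet of the double cover (an odd number of 2*pi turns).
Answer: -1


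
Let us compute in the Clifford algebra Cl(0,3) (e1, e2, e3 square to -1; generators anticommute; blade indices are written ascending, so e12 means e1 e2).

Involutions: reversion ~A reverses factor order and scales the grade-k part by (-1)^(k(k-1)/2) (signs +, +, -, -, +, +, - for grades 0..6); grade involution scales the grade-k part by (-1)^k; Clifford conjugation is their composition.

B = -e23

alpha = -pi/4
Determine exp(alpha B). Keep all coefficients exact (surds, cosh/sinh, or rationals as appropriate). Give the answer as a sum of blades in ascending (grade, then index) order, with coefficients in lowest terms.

B^2 = (-1)^2*(e23)^2 = 1*(-1) = -1 (a basis 2-blade squares to minus the product of its generators' squares).
B^2 = -1 — circular case — the even/odd split gives cos and sin: l = 1, alpha*l = -pi/4, so exp(alpha B) = cos(-pi/4) + (sin(-pi/4)/1)*B = sqrt(2)/2 + (-sqrt(2)/2)*B.
Answer: sqrt(2)/2 + sqrt(2)/2*e23


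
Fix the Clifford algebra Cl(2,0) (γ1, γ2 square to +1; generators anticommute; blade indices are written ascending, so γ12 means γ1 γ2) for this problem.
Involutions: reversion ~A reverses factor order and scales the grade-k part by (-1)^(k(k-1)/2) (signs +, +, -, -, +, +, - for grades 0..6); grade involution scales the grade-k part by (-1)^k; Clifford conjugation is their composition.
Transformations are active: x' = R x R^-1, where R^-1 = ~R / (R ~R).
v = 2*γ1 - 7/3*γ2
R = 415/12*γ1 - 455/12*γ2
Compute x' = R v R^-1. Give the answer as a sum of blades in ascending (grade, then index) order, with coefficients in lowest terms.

~R = 415/12*γ1 - 455/12*γ2, and R ~R = 189625/72, so R^-1 = ~R / (189625/72).
R v = 5675/36 - 175/36*γ12
Answer: 9739/4551*γ1 - 3346/1517*γ2


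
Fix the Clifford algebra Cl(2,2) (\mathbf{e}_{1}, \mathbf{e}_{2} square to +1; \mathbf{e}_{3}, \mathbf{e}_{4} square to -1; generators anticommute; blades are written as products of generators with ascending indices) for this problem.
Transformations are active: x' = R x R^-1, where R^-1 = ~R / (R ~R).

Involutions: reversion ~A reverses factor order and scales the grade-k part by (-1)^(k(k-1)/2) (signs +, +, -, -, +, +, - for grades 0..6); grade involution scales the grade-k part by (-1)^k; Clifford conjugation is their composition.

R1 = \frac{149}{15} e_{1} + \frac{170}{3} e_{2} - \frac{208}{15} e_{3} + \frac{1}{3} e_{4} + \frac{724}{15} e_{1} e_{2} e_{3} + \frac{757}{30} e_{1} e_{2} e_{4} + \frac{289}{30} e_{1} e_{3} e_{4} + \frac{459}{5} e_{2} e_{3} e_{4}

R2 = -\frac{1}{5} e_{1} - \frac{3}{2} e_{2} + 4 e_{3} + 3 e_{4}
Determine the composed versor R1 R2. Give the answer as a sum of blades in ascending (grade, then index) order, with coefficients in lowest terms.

Distribute over the terms of R2 (each basis-blade product reordered to ascending indices, repeated generators contracted through their squares):
R1 (-\frac{1}{5} e_{1}) = -\frac{149}{75} + \frac{34}{3} e_{1} e_{2} - \frac{208}{75} e_{1} e_{3} + \frac{1}{15} e_{1} e_{4} - \frac{724}{75} e_{2} e_{3} - \frac{757}{150} e_{2} e_{4} - \frac{289}{150} e_{3} e_{4} + \frac{459}{25} e_{1} e_{2} e_{3} e_{4}
R1 (-\frac{3}{2} e_{2}) = -85 - \frac{149}{10} e_{1} e_{2} + \frac{362}{5} e_{1} e_{3} + \frac{757}{20} e_{1} e_{4} - \frac{104}{5} e_{2} e_{3} + \frac{1}{2} e_{2} e_{4} - \frac{1377}{10} e_{3} e_{4} - \frac{289}{20} e_{1} e_{2} e_{3} e_{4}
R1 (4 e_{3}) = \frac{832}{15} - \frac{2896}{15} e_{1} e_{2} + \frac{596}{15} e_{1} e_{3} + \frac{578}{15} e_{1} e_{4} + \frac{680}{3} e_{2} e_{3} + \frac{1836}{5} e_{2} e_{4} - \frac{4}{3} e_{3} e_{4} - \frac{1514}{15} e_{1} e_{2} e_{3} e_{4}
R1 (3 e_{4}) = -1 - \frac{757}{10} e_{1} e_{2} - \frac{289}{10} e_{1} e_{3} + \frac{149}{5} e_{1} e_{4} - \frac{1377}{5} e_{2} e_{3} + 170 e_{2} e_{4} - \frac{208}{5} e_{3} e_{4} + \frac{724}{5} e_{1} e_{2} e_{3} e_{4}
Summing the partial products and collecting blades:
Answer: -\frac{813}{25} - \frac{817}{3} e_{1} e_{2} + \frac{4023}{50} e_{1} e_{3} + \frac{425}{4} e_{1} e_{4} - \frac{5939}{75} e_{2} e_{3} + \frac{39949}{75} e_{2} e_{4} - \frac{4564}{25} e_{3} e_{4} + \frac{14333}{300} e_{1} e_{2} e_{3} e_{4}


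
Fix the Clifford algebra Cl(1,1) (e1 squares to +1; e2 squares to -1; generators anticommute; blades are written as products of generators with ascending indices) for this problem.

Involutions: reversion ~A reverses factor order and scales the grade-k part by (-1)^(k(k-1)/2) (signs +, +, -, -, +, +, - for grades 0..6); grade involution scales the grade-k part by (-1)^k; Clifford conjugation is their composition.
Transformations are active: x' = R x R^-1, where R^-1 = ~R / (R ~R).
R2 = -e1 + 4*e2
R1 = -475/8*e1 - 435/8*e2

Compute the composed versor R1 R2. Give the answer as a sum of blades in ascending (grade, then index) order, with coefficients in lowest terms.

Distribute over the terms of R1 (each basis-blade product reordered to ascending indices, repeated generators contracted through their squares):
(-475/8*e1) R2 = 475/8 - 475/2*e1 e2
(-435/8*e2) R2 = 435/2 - 435/8*e1 e2
Summing the partial products and collecting blades:
Answer: 2215/8 - 2335/8*e1 e2


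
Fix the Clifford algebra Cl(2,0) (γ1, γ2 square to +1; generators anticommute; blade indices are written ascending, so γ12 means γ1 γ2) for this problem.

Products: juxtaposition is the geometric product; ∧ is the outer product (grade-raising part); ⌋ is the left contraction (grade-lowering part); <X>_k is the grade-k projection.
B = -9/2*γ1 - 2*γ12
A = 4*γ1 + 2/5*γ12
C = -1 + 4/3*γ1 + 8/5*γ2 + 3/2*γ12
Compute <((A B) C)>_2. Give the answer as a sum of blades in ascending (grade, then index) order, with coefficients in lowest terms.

step 1: -86/5 - 31/5*γ2
step 2: 182/25 - 409/30*γ1 - 533/25*γ2 - 263/15*γ12
step 3: -263/15*γ12
Answer: -263/15*γ12


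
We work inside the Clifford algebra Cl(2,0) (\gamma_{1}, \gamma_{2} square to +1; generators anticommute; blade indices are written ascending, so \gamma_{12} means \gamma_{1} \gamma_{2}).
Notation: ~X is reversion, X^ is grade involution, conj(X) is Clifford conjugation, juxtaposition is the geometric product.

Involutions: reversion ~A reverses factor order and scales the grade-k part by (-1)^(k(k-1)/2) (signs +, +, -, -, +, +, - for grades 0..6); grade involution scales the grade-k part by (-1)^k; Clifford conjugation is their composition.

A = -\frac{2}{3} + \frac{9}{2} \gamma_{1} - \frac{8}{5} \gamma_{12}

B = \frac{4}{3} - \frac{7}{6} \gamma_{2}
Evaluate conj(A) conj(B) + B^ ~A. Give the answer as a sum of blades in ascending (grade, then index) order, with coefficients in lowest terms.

first term: -\frac{8}{9} - \frac{62}{15} \gamma_{1} - \frac{7}{9} \gamma_{2} - \frac{187}{60} \gamma_{12}
second term: -\frac{8}{9} + \frac{62}{15} \gamma_{1} - \frac{7}{9} \gamma_{2} - \frac{187}{60} \gamma_{12}
Answer: -\frac{16}{9} - \frac{14}{9} \gamma_{2} - \frac{187}{30} \gamma_{12}


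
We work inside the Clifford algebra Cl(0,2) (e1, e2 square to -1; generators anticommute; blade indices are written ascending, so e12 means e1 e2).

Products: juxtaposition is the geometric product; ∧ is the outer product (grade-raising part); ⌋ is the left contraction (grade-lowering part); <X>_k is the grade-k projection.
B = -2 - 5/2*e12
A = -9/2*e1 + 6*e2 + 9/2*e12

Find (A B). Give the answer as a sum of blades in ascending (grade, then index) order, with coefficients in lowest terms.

step 1: 45/4 - 6*e1 - 93/4*e2 - 9*e12
Answer: 45/4 - 6*e1 - 93/4*e2 - 9*e12


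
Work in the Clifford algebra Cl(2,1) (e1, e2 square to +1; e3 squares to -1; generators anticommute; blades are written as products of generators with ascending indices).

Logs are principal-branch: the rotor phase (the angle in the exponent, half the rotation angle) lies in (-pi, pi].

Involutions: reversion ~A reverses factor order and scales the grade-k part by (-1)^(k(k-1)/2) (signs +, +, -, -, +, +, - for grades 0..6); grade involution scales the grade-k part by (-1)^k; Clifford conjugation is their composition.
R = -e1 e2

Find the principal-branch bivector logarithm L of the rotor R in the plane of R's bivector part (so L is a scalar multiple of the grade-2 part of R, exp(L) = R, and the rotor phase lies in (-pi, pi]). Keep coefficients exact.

The scalar part of R is 0, and that scalar determines the rotor phase on the principal branch; recovering the unit plane as bivector-part over sine of the phase gives L = phase * plane.
Concretely: cos(phase) = 0 gives phase = ±pi/2, and since phase/sin(phase) is even the sign is immaterial: L = (phase/sin(phase)) * <R>_2 = (pi/2) * <R>_2.
Answer: -pi/2*e1 e2


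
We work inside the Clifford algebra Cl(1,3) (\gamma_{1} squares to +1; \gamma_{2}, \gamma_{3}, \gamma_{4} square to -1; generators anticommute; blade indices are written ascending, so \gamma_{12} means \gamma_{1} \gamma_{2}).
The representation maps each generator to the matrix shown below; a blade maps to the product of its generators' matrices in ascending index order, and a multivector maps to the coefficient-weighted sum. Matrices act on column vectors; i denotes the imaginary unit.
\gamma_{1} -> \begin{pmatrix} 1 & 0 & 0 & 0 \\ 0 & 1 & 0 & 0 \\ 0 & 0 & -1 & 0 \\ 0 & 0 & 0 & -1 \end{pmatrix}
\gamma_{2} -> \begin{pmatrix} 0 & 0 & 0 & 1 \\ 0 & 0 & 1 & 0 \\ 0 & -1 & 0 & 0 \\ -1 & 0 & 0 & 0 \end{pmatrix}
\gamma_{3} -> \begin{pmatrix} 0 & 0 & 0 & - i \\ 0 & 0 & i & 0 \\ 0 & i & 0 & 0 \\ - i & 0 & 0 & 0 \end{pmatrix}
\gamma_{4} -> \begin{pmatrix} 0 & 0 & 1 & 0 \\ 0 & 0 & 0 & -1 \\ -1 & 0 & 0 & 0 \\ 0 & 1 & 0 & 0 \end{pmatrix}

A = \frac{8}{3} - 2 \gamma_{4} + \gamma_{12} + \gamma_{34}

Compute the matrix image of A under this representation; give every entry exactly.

Bivector images (products of the table entries): rho(\gamma_{12}) = rho(\gamma_{1})rho(\gamma_{2}) = \begin{pmatrix} 0 & 0 & 0 & 1 \\ 0 & 0 & 1 & 0 \\ 0 & 1 & 0 & 0 \\ 1 & 0 & 0 & 0 \end{pmatrix}; rho(\gamma_{34}) = rho(\gamma_{3})rho(\gamma_{4}) = \begin{pmatrix} 0 & - i & 0 & 0 \\ - i & 0 & 0 & 0 \\ 0 & 0 & 0 & - i \\ 0 & 0 & - i & 0 \end{pmatrix}.
M = (\frac{8}{3})*1 + (-2)*rho(\gamma_{4}) + (1)*rho(\gamma_{12}) + (1)*rho(\gamma_{34}), summed entrywise (1 is the identity matrix):
Answer: \begin{pmatrix} \frac{8}{3} & - i & -2 & 1 \\ - i & \frac{8}{3} & 1 & 2 \\ 2 & 1 & \frac{8}{3} & - i \\ 1 & -2 & - i & \frac{8}{3} \end{pmatrix}


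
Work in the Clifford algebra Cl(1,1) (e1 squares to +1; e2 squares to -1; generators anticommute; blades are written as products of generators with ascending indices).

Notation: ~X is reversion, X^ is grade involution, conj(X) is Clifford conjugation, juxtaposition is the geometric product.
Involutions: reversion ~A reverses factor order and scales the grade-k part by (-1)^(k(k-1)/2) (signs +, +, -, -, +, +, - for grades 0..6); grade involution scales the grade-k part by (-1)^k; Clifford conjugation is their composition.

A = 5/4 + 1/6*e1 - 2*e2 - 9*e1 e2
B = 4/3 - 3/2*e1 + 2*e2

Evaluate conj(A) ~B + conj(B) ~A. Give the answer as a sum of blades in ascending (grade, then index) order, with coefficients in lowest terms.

first term: -25/12 - 1447/72*e1 + 56/3*e2 + 44/3*e1 e2
second term: -25/12 - 1145/72*e1 + 25/3*e2 + 28/3*e1 e2
Answer: -25/6 - 36*e1 + 27*e2 + 24*e1 e2
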